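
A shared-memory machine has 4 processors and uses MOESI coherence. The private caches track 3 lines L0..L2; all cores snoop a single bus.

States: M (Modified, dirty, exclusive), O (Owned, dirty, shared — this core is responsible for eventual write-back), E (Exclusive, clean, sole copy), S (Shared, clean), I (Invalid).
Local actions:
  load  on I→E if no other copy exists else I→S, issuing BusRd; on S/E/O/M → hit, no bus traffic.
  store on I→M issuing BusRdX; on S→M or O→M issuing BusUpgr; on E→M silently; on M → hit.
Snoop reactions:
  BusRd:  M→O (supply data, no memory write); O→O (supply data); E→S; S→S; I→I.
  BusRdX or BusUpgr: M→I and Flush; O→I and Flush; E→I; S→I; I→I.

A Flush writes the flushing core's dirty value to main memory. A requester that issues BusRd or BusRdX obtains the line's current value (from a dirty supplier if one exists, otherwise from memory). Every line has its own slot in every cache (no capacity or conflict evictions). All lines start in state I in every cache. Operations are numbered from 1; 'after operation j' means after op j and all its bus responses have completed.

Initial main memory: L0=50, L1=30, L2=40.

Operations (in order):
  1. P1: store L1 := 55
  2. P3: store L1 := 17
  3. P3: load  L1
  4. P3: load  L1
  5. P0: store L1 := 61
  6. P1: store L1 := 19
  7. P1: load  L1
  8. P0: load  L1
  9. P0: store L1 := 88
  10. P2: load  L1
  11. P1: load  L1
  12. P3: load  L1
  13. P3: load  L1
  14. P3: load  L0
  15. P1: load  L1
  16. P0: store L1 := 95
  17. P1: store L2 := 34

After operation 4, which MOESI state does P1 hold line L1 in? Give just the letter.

state = I

1. P1: store L1 := 55  bus=[BusRdX]  L1: P0=I P1=M P2=I P3=I  mem[L1]=30
2. P3: store L1 := 17  bus=[BusRdX,Flush]  L1: P0=I P1=I P2=I P3=M  mem[L1]=55
3. P3: load  L1  bus=[-]  L1: P0=I P1=I P2=I P3=M  mem[L1]=55
4. P3: load  L1  bus=[-]  L1: P0=I P1=I P2=I P3=M  mem[L1]=55
5. P0: store L1 := 61  bus=[BusRdX,Flush]  L1: P0=M P1=I P2=I P3=I  mem[L1]=17
6. P1: store L1 := 19  bus=[BusRdX,Flush]  L1: P0=I P1=M P2=I P3=I  mem[L1]=61
7. P1: load  L1  bus=[-]  L1: P0=I P1=M P2=I P3=I  mem[L1]=61
8. P0: load  L1  bus=[BusRd]  L1: P0=S P1=O P2=I P3=I  mem[L1]=61
9. P0: store L1 := 88  bus=[BusUpgr,Flush]  L1: P0=M P1=I P2=I P3=I  mem[L1]=19
10. P2: load  L1  bus=[BusRd]  L1: P0=O P1=I P2=S P3=I  mem[L1]=19
11. P1: load  L1  bus=[BusRd]  L1: P0=O P1=S P2=S P3=I  mem[L1]=19
12. P3: load  L1  bus=[BusRd]  L1: P0=O P1=S P2=S P3=S  mem[L1]=19
13. P3: load  L1  bus=[-]  L1: P0=O P1=S P2=S P3=S  mem[L1]=19
14. P3: load  L0  bus=[BusRd]  L0: P0=I P1=I P2=I P3=E  mem[L0]=50
15. P1: load  L1  bus=[-]  L1: P0=O P1=S P2=S P3=S  mem[L1]=19
16. P0: store L1 := 95  bus=[BusUpgr]  L1: P0=M P1=I P2=I P3=I  mem[L1]=19
17. P1: store L2 := 34  bus=[BusRdX]  L2: P0=I P1=M P2=I P3=I  mem[L2]=40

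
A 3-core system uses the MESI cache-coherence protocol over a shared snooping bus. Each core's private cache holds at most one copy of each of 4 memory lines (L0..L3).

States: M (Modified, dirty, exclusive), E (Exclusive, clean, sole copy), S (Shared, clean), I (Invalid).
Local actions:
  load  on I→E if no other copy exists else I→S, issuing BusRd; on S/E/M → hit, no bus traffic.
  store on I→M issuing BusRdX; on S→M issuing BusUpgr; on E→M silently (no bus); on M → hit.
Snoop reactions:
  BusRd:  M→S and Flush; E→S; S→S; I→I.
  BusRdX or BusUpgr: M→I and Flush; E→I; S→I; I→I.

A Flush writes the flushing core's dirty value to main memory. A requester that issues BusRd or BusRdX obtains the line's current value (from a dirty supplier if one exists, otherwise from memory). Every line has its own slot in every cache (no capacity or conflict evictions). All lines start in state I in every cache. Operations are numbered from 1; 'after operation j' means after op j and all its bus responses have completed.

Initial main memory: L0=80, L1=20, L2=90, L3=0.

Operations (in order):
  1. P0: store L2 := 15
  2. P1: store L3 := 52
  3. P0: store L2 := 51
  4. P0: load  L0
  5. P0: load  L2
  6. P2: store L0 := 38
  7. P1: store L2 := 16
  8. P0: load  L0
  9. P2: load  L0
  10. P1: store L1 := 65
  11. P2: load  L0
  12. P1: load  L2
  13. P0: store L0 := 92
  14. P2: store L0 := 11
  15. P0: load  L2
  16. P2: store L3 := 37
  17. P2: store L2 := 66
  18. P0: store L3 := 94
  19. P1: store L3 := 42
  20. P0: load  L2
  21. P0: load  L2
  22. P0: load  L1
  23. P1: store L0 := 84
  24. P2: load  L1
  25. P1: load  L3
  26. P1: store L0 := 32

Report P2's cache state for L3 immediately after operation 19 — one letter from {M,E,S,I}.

state = I

1. P0: store L2 := 15  bus=[BusRdX]  L2: P0=M P1=I P2=I  mem[L2]=90
2. P1: store L3 := 52  bus=[BusRdX]  L3: P0=I P1=M P2=I  mem[L3]=0
3. P0: store L2 := 51  bus=[-]  L2: P0=M P1=I P2=I  mem[L2]=90
4. P0: load  L0  bus=[BusRd]  L0: P0=E P1=I P2=I  mem[L0]=80
5. P0: load  L2  bus=[-]  L2: P0=M P1=I P2=I  mem[L2]=90
6. P2: store L0 := 38  bus=[BusRdX]  L0: P0=I P1=I P2=M  mem[L0]=80
7. P1: store L2 := 16  bus=[BusRdX,Flush]  L2: P0=I P1=M P2=I  mem[L2]=51
8. P0: load  L0  bus=[BusRd,Flush]  L0: P0=S P1=I P2=S  mem[L0]=38
9. P2: load  L0  bus=[-]  L0: P0=S P1=I P2=S  mem[L0]=38
10. P1: store L1 := 65  bus=[BusRdX]  L1: P0=I P1=M P2=I  mem[L1]=20
11. P2: load  L0  bus=[-]  L0: P0=S P1=I P2=S  mem[L0]=38
12. P1: load  L2  bus=[-]  L2: P0=I P1=M P2=I  mem[L2]=51
13. P0: store L0 := 92  bus=[BusUpgr]  L0: P0=M P1=I P2=I  mem[L0]=38
14. P2: store L0 := 11  bus=[BusRdX,Flush]  L0: P0=I P1=I P2=M  mem[L0]=92
15. P0: load  L2  bus=[BusRd,Flush]  L2: P0=S P1=S P2=I  mem[L2]=16
16. P2: store L3 := 37  bus=[BusRdX,Flush]  L3: P0=I P1=I P2=M  mem[L3]=52
17. P2: store L2 := 66  bus=[BusRdX]  L2: P0=I P1=I P2=M  mem[L2]=16
18. P0: store L3 := 94  bus=[BusRdX,Flush]  L3: P0=M P1=I P2=I  mem[L3]=37
19. P1: store L3 := 42  bus=[BusRdX,Flush]  L3: P0=I P1=M P2=I  mem[L3]=94
20. P0: load  L2  bus=[BusRd,Flush]  L2: P0=S P1=I P2=S  mem[L2]=66
21. P0: load  L2  bus=[-]  L2: P0=S P1=I P2=S  mem[L2]=66
22. P0: load  L1  bus=[BusRd,Flush]  L1: P0=S P1=S P2=I  mem[L1]=65
23. P1: store L0 := 84  bus=[BusRdX,Flush]  L0: P0=I P1=M P2=I  mem[L0]=11
24. P2: load  L1  bus=[BusRd]  L1: P0=S P1=S P2=S  mem[L1]=65
25. P1: load  L3  bus=[-]  L3: P0=I P1=M P2=I  mem[L3]=94
26. P1: store L0 := 32  bus=[-]  L0: P0=I P1=M P2=I  mem[L0]=11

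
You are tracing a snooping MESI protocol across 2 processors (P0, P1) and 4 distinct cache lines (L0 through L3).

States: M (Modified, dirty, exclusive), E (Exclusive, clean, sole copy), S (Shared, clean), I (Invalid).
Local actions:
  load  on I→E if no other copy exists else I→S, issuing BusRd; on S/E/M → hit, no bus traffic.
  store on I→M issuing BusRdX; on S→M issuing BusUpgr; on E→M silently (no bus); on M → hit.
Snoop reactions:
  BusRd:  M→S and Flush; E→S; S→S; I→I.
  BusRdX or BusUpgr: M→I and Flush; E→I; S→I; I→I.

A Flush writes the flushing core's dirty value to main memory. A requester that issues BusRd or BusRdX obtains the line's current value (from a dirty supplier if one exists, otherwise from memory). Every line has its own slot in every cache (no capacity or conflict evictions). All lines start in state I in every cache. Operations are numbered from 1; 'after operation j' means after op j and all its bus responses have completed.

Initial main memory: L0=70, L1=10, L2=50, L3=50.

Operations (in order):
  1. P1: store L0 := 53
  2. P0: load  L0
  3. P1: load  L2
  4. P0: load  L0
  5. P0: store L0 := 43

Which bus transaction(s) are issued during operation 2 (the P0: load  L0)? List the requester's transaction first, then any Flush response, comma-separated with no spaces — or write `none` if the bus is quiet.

bus = BusRd,Flush

  op1 P1: store L0 := 53 → I/M on L0; bus BusRdX; mem=70
  op2 P0: load  L0 → S/S on L0; bus BusRd Flush; mem=53
  op3 P1: load  L2 → I/E on L2; bus BusRd; mem=50
  op4 P0: load  L0 → S/S on L0; bus (none); mem=53
  op5 P0: store L0 := 43 → M/I on L0; bus BusUpgr; mem=53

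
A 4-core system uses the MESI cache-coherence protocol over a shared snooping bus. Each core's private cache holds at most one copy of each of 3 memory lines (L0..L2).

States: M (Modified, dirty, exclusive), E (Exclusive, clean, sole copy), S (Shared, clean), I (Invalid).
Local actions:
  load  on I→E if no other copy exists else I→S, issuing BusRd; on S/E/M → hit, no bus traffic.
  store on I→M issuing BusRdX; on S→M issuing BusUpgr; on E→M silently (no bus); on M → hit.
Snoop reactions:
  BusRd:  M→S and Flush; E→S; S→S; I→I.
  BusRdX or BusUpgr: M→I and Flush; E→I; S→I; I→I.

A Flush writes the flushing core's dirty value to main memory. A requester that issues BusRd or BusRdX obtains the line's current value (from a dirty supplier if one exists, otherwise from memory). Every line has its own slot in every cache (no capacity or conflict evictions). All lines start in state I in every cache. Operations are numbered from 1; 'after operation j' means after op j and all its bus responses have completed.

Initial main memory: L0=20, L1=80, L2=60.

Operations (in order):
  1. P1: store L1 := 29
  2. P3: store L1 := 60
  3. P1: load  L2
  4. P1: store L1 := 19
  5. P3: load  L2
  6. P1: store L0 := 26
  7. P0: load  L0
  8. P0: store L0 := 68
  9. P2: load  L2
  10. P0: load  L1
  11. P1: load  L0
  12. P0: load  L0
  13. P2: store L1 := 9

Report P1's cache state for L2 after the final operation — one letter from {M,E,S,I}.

state = S

  op1 P1: store L1 := 29 → I/M/I/I on L1; bus BusRdX; mem=80
  op2 P3: store L1 := 60 → I/I/I/M on L1; bus BusRdX Flush; mem=29
  op3 P1: load  L2 → I/E/I/I on L2; bus BusRd; mem=60
  op4 P1: store L1 := 19 → I/M/I/I on L1; bus BusRdX Flush; mem=60
  op5 P3: load  L2 → I/S/I/S on L2; bus BusRd; mem=60
  op6 P1: store L0 := 26 → I/M/I/I on L0; bus BusRdX; mem=20
  op7 P0: load  L0 → S/S/I/I on L0; bus BusRd Flush; mem=26
  op8 P0: store L0 := 68 → M/I/I/I on L0; bus BusUpgr; mem=26
  op9 P2: load  L2 → I/S/S/S on L2; bus BusRd; mem=60
  op10 P0: load  L1 → S/S/I/I on L1; bus BusRd Flush; mem=19
  op11 P1: load  L0 → S/S/I/I on L0; bus BusRd Flush; mem=68
  op12 P0: load  L0 → S/S/I/I on L0; bus (none); mem=68
  op13 P2: store L1 := 9 → I/I/M/I on L1; bus BusRdX; mem=19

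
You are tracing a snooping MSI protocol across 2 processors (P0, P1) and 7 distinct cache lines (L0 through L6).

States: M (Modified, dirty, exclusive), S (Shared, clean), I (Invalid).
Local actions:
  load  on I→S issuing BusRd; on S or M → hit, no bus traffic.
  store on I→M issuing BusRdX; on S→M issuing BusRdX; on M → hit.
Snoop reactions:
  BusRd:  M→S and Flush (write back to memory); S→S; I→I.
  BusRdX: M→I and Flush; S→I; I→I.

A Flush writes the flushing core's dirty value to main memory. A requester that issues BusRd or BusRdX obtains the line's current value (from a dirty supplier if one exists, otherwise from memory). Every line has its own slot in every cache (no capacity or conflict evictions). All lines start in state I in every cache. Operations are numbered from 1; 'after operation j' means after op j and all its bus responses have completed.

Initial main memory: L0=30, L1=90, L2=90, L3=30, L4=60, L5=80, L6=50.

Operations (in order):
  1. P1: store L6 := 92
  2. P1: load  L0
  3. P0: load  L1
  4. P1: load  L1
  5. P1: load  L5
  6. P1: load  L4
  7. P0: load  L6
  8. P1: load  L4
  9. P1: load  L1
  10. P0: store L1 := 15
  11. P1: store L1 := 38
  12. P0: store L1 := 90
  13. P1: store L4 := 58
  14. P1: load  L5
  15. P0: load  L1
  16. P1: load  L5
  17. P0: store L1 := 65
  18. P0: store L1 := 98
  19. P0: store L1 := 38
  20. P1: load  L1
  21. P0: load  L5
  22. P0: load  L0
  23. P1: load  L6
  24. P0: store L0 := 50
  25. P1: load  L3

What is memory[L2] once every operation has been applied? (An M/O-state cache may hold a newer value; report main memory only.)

[1] P1: store L6 := 92 | P0:I, P1:M(92) | bus: BusRdX
[2] P1: load  L0 | P0:I, P1:S(30) | bus: BusRd
[3] P0: load  L1 | P0:S(90), P1:I | bus: BusRd
[4] P1: load  L1 | P0:S(90), P1:S(90) | bus: BusRd
[5] P1: load  L5 | P0:I, P1:S(80) | bus: BusRd
[6] P1: load  L4 | P0:I, P1:S(60) | bus: BusRd
[7] P0: load  L6 | P0:S(92), P1:S(92) | bus: BusRd,Flush
[8] P1: load  L4 | P0:I, P1:S(60) | bus: none
[9] P1: load  L1 | P0:S(90), P1:S(90) | bus: none
[10] P0: store L1 := 15 | P0:M(15), P1:I | bus: BusRdX
[11] P1: store L1 := 38 | P0:I, P1:M(38) | bus: BusRdX,Flush
[12] P0: store L1 := 90 | P0:M(90), P1:I | bus: BusRdX,Flush
[13] P1: store L4 := 58 | P0:I, P1:M(58) | bus: BusRdX
[14] P1: load  L5 | P0:I, P1:S(80) | bus: none
[15] P0: load  L1 | P0:M(90), P1:I | bus: none
[16] P1: load  L5 | P0:I, P1:S(80) | bus: none
[17] P0: store L1 := 65 | P0:M(65), P1:I | bus: none
[18] P0: store L1 := 98 | P0:M(98), P1:I | bus: none
[19] P0: store L1 := 38 | P0:M(38), P1:I | bus: none
[20] P1: load  L1 | P0:S(38), P1:S(38) | bus: BusRd,Flush
[21] P0: load  L5 | P0:S(80), P1:S(80) | bus: BusRd
[22] P0: load  L0 | P0:S(30), P1:S(30) | bus: BusRd
[23] P1: load  L6 | P0:S(92), P1:S(92) | bus: none
[24] P0: store L0 := 50 | P0:M(50), P1:I | bus: BusRdX
[25] P1: load  L3 | P0:I, P1:S(30) | bus: BusRd

memory[L2] = 90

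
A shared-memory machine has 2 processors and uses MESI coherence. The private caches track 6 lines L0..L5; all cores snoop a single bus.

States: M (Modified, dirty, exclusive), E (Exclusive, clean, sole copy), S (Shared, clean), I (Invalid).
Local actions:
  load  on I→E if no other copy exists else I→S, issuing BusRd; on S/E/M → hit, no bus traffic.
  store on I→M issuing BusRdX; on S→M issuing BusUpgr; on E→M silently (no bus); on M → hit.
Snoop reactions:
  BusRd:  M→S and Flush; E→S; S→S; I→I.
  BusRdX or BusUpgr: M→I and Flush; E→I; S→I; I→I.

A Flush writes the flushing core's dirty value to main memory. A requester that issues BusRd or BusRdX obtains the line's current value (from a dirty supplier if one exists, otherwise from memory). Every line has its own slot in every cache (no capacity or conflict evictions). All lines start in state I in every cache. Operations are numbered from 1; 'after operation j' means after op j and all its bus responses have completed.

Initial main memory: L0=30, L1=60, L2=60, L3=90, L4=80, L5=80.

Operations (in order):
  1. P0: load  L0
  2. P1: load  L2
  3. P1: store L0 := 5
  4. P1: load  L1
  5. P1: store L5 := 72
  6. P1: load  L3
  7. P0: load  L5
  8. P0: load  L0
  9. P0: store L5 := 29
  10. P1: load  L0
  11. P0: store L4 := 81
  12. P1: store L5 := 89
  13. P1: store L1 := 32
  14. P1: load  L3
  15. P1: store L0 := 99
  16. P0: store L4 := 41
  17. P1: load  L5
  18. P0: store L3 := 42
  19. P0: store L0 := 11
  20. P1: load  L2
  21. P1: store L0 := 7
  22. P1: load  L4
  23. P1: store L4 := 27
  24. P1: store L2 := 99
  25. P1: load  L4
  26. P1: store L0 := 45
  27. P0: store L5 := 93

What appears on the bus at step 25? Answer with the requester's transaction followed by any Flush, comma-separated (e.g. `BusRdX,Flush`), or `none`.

  op1 P0: load  L0 → E/I on L0; bus BusRd; mem=30
  op2 P1: load  L2 → I/E on L2; bus BusRd; mem=60
  op3 P1: store L0 := 5 → I/M on L0; bus BusRdX; mem=30
  op4 P1: load  L1 → I/E on L1; bus BusRd; mem=60
  op5 P1: store L5 := 72 → I/M on L5; bus BusRdX; mem=80
  op6 P1: load  L3 → I/E on L3; bus BusRd; mem=90
  op7 P0: load  L5 → S/S on L5; bus BusRd Flush; mem=72
  op8 P0: load  L0 → S/S on L0; bus BusRd Flush; mem=5
  op9 P0: store L5 := 29 → M/I on L5; bus BusUpgr; mem=72
  op10 P1: load  L0 → S/S on L0; bus (none); mem=5
  op11 P0: store L4 := 81 → M/I on L4; bus BusRdX; mem=80
  op12 P1: store L5 := 89 → I/M on L5; bus BusRdX Flush; mem=29
  op13 P1: store L1 := 32 → I/M on L1; bus (none); mem=60
  op14 P1: load  L3 → I/E on L3; bus (none); mem=90
  op15 P1: store L0 := 99 → I/M on L0; bus BusUpgr; mem=5
  op16 P0: store L4 := 41 → M/I on L4; bus (none); mem=80
  op17 P1: load  L5 → I/M on L5; bus (none); mem=29
  op18 P0: store L3 := 42 → M/I on L3; bus BusRdX; mem=90
  op19 P0: store L0 := 11 → M/I on L0; bus BusRdX Flush; mem=99
  op20 P1: load  L2 → I/E on L2; bus (none); mem=60
  op21 P1: store L0 := 7 → I/M on L0; bus BusRdX Flush; mem=11
  op22 P1: load  L4 → S/S on L4; bus BusRd Flush; mem=41
  op23 P1: store L4 := 27 → I/M on L4; bus BusUpgr; mem=41
  op24 P1: store L2 := 99 → I/M on L2; bus (none); mem=60
  op25 P1: load  L4 → I/M on L4; bus (none); mem=41
  op26 P1: store L0 := 45 → I/M on L0; bus (none); mem=11
  op27 P0: store L5 := 93 → M/I on L5; bus BusRdX Flush; mem=89

bus = none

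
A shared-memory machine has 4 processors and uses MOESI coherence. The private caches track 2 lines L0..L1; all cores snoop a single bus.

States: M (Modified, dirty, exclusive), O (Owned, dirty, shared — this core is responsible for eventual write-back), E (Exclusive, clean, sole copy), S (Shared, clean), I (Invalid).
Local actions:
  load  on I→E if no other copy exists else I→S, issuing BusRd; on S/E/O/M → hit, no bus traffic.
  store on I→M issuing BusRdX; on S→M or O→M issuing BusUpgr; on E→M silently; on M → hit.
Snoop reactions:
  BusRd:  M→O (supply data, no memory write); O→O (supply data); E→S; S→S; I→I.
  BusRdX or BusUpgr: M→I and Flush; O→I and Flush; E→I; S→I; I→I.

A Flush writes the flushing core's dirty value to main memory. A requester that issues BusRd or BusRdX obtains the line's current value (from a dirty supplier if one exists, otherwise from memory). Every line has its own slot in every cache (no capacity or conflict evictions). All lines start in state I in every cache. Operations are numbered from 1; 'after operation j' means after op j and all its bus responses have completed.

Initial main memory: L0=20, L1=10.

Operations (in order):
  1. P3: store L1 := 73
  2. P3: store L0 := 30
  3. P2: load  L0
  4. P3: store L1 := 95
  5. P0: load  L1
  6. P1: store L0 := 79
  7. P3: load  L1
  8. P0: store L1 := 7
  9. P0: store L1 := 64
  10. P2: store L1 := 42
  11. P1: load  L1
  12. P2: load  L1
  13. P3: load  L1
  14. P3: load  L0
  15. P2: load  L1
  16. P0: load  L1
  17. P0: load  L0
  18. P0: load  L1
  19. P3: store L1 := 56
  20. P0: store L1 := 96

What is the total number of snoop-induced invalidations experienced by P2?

[1] P3: store L1 := 73 | P0:I, P1:I, P2:I, P3:M(73) | bus: BusRdX
[2] P3: store L0 := 30 | P0:I, P1:I, P2:I, P3:M(30) | bus: BusRdX
[3] P2: load  L0 | P0:I, P1:I, P2:S(30), P3:O(30) | bus: BusRd
[4] P3: store L1 := 95 | P0:I, P1:I, P2:I, P3:M(95) | bus: none
[5] P0: load  L1 | P0:S(95), P1:I, P2:I, P3:O(95) | bus: BusRd
[6] P1: store L0 := 79 | P0:I, P1:M(79), P2:I, P3:I | bus: BusRdX,Flush
[7] P3: load  L1 | P0:S(95), P1:I, P2:I, P3:O(95) | bus: none
[8] P0: store L1 := 7 | P0:M(7), P1:I, P2:I, P3:I | bus: BusUpgr,Flush
[9] P0: store L1 := 64 | P0:M(64), P1:I, P2:I, P3:I | bus: none
[10] P2: store L1 := 42 | P0:I, P1:I, P2:M(42), P3:I | bus: BusRdX,Flush
[11] P1: load  L1 | P0:I, P1:S(42), P2:O(42), P3:I | bus: BusRd
[12] P2: load  L1 | P0:I, P1:S(42), P2:O(42), P3:I | bus: none
[13] P3: load  L1 | P0:I, P1:S(42), P2:O(42), P3:S(42) | bus: BusRd
[14] P3: load  L0 | P0:I, P1:O(79), P2:I, P3:S(79) | bus: BusRd
[15] P2: load  L1 | P0:I, P1:S(42), P2:O(42), P3:S(42) | bus: none
[16] P0: load  L1 | P0:S(42), P1:S(42), P2:O(42), P3:S(42) | bus: BusRd
[17] P0: load  L0 | P0:S(79), P1:O(79), P2:I, P3:S(79) | bus: BusRd
[18] P0: load  L1 | P0:S(42), P1:S(42), P2:O(42), P3:S(42) | bus: none
[19] P3: store L1 := 56 | P0:I, P1:I, P2:I, P3:M(56) | bus: BusUpgr,Flush
[20] P0: store L1 := 96 | P0:M(96), P1:I, P2:I, P3:I | bus: BusRdX,Flush

invalidations = 2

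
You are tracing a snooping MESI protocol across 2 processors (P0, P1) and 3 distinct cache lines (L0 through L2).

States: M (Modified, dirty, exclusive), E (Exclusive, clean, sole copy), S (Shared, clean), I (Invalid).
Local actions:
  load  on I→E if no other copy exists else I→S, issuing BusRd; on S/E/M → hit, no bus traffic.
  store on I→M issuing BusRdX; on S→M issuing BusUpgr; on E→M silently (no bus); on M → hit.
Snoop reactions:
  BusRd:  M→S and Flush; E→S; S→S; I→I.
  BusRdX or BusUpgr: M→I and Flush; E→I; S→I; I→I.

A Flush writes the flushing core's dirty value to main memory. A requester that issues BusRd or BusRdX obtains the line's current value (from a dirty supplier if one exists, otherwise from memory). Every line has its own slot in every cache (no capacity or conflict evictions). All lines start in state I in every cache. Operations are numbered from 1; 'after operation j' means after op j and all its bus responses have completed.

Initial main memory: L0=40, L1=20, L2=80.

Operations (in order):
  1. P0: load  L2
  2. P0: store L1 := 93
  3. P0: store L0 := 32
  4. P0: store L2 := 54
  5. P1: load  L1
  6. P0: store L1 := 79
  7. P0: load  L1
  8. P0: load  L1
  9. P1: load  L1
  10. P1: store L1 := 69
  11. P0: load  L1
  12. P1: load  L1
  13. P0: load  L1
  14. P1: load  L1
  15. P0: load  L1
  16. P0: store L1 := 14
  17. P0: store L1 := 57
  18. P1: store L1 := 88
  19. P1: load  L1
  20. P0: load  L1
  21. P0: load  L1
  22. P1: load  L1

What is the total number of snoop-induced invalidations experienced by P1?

invalidations = 2

[1] P0: load  L2 | P0:E(80), P1:I | bus: BusRd
[2] P0: store L1 := 93 | P0:M(93), P1:I | bus: BusRdX
[3] P0: store L0 := 32 | P0:M(32), P1:I | bus: BusRdX
[4] P0: store L2 := 54 | P0:M(54), P1:I | bus: none
[5] P1: load  L1 | P0:S(93), P1:S(93) | bus: BusRd,Flush
[6] P0: store L1 := 79 | P0:M(79), P1:I | bus: BusUpgr
[7] P0: load  L1 | P0:M(79), P1:I | bus: none
[8] P0: load  L1 | P0:M(79), P1:I | bus: none
[9] P1: load  L1 | P0:S(79), P1:S(79) | bus: BusRd,Flush
[10] P1: store L1 := 69 | P0:I, P1:M(69) | bus: BusUpgr
[11] P0: load  L1 | P0:S(69), P1:S(69) | bus: BusRd,Flush
[12] P1: load  L1 | P0:S(69), P1:S(69) | bus: none
[13] P0: load  L1 | P0:S(69), P1:S(69) | bus: none
[14] P1: load  L1 | P0:S(69), P1:S(69) | bus: none
[15] P0: load  L1 | P0:S(69), P1:S(69) | bus: none
[16] P0: store L1 := 14 | P0:M(14), P1:I | bus: BusUpgr
[17] P0: store L1 := 57 | P0:M(57), P1:I | bus: none
[18] P1: store L1 := 88 | P0:I, P1:M(88) | bus: BusRdX,Flush
[19] P1: load  L1 | P0:I, P1:M(88) | bus: none
[20] P0: load  L1 | P0:S(88), P1:S(88) | bus: BusRd,Flush
[21] P0: load  L1 | P0:S(88), P1:S(88) | bus: none
[22] P1: load  L1 | P0:S(88), P1:S(88) | bus: none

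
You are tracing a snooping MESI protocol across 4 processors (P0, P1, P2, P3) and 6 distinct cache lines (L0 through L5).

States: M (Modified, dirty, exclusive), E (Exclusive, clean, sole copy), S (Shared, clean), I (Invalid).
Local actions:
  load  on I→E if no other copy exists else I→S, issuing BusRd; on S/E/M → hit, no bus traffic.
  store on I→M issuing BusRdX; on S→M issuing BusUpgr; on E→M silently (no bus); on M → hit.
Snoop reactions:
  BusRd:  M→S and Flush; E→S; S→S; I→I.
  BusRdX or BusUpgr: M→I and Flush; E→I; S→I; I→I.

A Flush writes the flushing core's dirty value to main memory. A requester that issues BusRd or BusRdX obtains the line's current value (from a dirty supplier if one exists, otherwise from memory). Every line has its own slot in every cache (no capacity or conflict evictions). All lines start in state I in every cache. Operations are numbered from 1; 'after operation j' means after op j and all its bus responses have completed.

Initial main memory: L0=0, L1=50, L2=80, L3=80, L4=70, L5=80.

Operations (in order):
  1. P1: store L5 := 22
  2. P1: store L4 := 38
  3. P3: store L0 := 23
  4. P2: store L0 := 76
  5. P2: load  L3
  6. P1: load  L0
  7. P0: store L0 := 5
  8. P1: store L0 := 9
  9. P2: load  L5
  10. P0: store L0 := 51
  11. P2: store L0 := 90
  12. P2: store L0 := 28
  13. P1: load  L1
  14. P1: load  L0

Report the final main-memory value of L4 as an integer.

step 1: P1: store L5 := 22  ⟶  IMII  (L5)  txn=BusRdX  M[L5]=80
step 2: P1: store L4 := 38  ⟶  IMII  (L4)  txn=BusRdX  M[L4]=70
step 3: P3: store L0 := 23  ⟶  IIIM  (L0)  txn=BusRdX  M[L0]=0
step 4: P2: store L0 := 76  ⟶  IIMI  (L0)  txn=BusRdX+Flush  M[L0]=23
step 5: P2: load  L3  ⟶  IIEI  (L3)  txn=BusRd  M[L3]=80
step 6: P1: load  L0  ⟶  ISSI  (L0)  txn=BusRd+Flush  M[L0]=76
step 7: P0: store L0 := 5  ⟶  MIII  (L0)  txn=BusRdX  M[L0]=76
step 8: P1: store L0 := 9  ⟶  IMII  (L0)  txn=BusRdX+Flush  M[L0]=5
step 9: P2: load  L5  ⟶  ISSI  (L5)  txn=BusRd+Flush  M[L5]=22
step 10: P0: store L0 := 51  ⟶  MIII  (L0)  txn=BusRdX+Flush  M[L0]=9
step 11: P2: store L0 := 90  ⟶  IIMI  (L0)  txn=BusRdX+Flush  M[L0]=51
step 12: P2: store L0 := 28  ⟶  IIMI  (L0)  txn=∅  M[L0]=51
step 13: P1: load  L1  ⟶  IEII  (L1)  txn=BusRd  M[L1]=50
step 14: P1: load  L0  ⟶  ISSI  (L0)  txn=BusRd+Flush  M[L0]=28

memory[L4] = 70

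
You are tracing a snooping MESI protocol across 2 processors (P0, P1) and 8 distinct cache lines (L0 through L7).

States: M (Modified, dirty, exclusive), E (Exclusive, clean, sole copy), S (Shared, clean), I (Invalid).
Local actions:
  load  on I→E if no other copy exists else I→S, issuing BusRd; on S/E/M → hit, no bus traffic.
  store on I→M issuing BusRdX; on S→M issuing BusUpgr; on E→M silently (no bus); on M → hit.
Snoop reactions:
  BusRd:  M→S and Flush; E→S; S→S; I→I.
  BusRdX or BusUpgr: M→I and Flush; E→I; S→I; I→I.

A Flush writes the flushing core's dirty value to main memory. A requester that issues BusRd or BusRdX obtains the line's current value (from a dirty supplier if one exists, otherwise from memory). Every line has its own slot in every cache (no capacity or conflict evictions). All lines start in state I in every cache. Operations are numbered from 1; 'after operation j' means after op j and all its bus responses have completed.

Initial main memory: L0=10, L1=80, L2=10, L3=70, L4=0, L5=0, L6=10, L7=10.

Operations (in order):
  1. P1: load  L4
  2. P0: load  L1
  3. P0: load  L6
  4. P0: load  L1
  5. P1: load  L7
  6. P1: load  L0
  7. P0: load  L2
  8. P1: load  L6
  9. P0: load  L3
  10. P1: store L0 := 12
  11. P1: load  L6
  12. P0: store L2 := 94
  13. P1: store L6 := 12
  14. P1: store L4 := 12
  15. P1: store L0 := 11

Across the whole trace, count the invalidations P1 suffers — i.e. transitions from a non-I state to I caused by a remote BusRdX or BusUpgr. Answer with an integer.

1. P1: load  L4  bus=[BusRd]  L4: P0=I P1=E  mem[L4]=0
2. P0: load  L1  bus=[BusRd]  L1: P0=E P1=I  mem[L1]=80
3. P0: load  L6  bus=[BusRd]  L6: P0=E P1=I  mem[L6]=10
4. P0: load  L1  bus=[-]  L1: P0=E P1=I  mem[L1]=80
5. P1: load  L7  bus=[BusRd]  L7: P0=I P1=E  mem[L7]=10
6. P1: load  L0  bus=[BusRd]  L0: P0=I P1=E  mem[L0]=10
7. P0: load  L2  bus=[BusRd]  L2: P0=E P1=I  mem[L2]=10
8. P1: load  L6  bus=[BusRd]  L6: P0=S P1=S  mem[L6]=10
9. P0: load  L3  bus=[BusRd]  L3: P0=E P1=I  mem[L3]=70
10. P1: store L0 := 12  bus=[-]  L0: P0=I P1=M  mem[L0]=10
11. P1: load  L6  bus=[-]  L6: P0=S P1=S  mem[L6]=10
12. P0: store L2 := 94  bus=[-]  L2: P0=M P1=I  mem[L2]=10
13. P1: store L6 := 12  bus=[BusUpgr]  L6: P0=I P1=M  mem[L6]=10
14. P1: store L4 := 12  bus=[-]  L4: P0=I P1=M  mem[L4]=0
15. P1: store L0 := 11  bus=[-]  L0: P0=I P1=M  mem[L0]=10

invalidations = 0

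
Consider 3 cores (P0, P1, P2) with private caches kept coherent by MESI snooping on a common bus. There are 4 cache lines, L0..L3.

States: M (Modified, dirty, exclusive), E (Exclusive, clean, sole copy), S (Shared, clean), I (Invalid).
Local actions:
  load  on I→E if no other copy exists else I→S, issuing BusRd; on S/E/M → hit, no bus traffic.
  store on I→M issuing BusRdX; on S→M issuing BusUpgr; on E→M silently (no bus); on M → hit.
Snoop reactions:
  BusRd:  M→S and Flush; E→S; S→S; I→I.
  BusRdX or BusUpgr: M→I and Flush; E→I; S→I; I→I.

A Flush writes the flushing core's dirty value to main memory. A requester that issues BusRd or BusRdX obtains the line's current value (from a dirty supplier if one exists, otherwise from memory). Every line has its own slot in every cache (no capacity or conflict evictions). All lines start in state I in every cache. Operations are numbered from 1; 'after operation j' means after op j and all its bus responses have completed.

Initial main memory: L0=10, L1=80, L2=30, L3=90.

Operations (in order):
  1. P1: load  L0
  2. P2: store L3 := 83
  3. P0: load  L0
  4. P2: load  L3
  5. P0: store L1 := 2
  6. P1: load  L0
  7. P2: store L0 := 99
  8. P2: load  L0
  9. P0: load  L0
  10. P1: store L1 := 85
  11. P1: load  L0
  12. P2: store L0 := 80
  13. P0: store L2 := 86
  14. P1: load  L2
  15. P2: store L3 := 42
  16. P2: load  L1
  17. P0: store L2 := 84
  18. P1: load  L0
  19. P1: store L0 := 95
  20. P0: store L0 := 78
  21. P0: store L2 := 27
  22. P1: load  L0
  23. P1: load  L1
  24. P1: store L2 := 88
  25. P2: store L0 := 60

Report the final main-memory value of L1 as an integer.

memory[L1] = 85

step 1: P1: load  L0  ⟶  IEI  (L0)  txn=BusRd  M[L0]=10
step 2: P2: store L3 := 83  ⟶  IIM  (L3)  txn=BusRdX  M[L3]=90
step 3: P0: load  L0  ⟶  SSI  (L0)  txn=BusRd  M[L0]=10
step 4: P2: load  L3  ⟶  IIM  (L3)  txn=∅  M[L3]=90
step 5: P0: store L1 := 2  ⟶  MII  (L1)  txn=BusRdX  M[L1]=80
step 6: P1: load  L0  ⟶  SSI  (L0)  txn=∅  M[L0]=10
step 7: P2: store L0 := 99  ⟶  IIM  (L0)  txn=BusRdX  M[L0]=10
step 8: P2: load  L0  ⟶  IIM  (L0)  txn=∅  M[L0]=10
step 9: P0: load  L0  ⟶  SIS  (L0)  txn=BusRd+Flush  M[L0]=99
step 10: P1: store L1 := 85  ⟶  IMI  (L1)  txn=BusRdX+Flush  M[L1]=2
step 11: P1: load  L0  ⟶  SSS  (L0)  txn=BusRd  M[L0]=99
step 12: P2: store L0 := 80  ⟶  IIM  (L0)  txn=BusUpgr  M[L0]=99
step 13: P0: store L2 := 86  ⟶  MII  (L2)  txn=BusRdX  M[L2]=30
step 14: P1: load  L2  ⟶  SSI  (L2)  txn=BusRd+Flush  M[L2]=86
step 15: P2: store L3 := 42  ⟶  IIM  (L3)  txn=∅  M[L3]=90
step 16: P2: load  L1  ⟶  ISS  (L1)  txn=BusRd+Flush  M[L1]=85
step 17: P0: store L2 := 84  ⟶  MII  (L2)  txn=BusUpgr  M[L2]=86
step 18: P1: load  L0  ⟶  ISS  (L0)  txn=BusRd+Flush  M[L0]=80
step 19: P1: store L0 := 95  ⟶  IMI  (L0)  txn=BusUpgr  M[L0]=80
step 20: P0: store L0 := 78  ⟶  MII  (L0)  txn=BusRdX+Flush  M[L0]=95
step 21: P0: store L2 := 27  ⟶  MII  (L2)  txn=∅  M[L2]=86
step 22: P1: load  L0  ⟶  SSI  (L0)  txn=BusRd+Flush  M[L0]=78
step 23: P1: load  L1  ⟶  ISS  (L1)  txn=∅  M[L1]=85
step 24: P1: store L2 := 88  ⟶  IMI  (L2)  txn=BusRdX+Flush  M[L2]=27
step 25: P2: store L0 := 60  ⟶  IIM  (L0)  txn=BusRdX  M[L0]=78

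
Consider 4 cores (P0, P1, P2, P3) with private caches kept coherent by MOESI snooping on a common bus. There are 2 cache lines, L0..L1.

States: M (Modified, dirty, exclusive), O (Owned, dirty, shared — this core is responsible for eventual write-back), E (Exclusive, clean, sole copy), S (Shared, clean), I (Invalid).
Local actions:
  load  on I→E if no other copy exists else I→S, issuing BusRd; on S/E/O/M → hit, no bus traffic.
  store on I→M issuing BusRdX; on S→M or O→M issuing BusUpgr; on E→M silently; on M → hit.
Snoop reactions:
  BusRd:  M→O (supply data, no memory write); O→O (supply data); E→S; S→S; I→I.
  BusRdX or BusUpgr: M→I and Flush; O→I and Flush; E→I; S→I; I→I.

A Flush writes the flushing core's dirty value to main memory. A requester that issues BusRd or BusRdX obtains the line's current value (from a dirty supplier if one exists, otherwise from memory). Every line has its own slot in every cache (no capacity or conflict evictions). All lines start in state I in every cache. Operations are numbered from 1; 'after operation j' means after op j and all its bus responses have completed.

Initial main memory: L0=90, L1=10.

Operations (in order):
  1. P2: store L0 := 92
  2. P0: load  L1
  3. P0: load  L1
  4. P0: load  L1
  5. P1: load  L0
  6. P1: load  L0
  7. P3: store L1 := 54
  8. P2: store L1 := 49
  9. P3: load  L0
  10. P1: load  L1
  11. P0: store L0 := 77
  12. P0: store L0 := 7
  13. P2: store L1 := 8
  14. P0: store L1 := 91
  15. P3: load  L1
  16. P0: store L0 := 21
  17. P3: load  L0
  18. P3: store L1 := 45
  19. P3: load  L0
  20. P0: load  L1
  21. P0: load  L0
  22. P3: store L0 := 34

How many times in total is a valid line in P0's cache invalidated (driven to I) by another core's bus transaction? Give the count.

invalidations = 3

1. P2: store L0 := 92  bus=[BusRdX]  L0: P0=I P1=I P2=M P3=I  mem[L0]=90
2. P0: load  L1  bus=[BusRd]  L1: P0=E P1=I P2=I P3=I  mem[L1]=10
3. P0: load  L1  bus=[-]  L1: P0=E P1=I P2=I P3=I  mem[L1]=10
4. P0: load  L1  bus=[-]  L1: P0=E P1=I P2=I P3=I  mem[L1]=10
5. P1: load  L0  bus=[BusRd]  L0: P0=I P1=S P2=O P3=I  mem[L0]=90
6. P1: load  L0  bus=[-]  L0: P0=I P1=S P2=O P3=I  mem[L0]=90
7. P3: store L1 := 54  bus=[BusRdX]  L1: P0=I P1=I P2=I P3=M  mem[L1]=10
8. P2: store L1 := 49  bus=[BusRdX,Flush]  L1: P0=I P1=I P2=M P3=I  mem[L1]=54
9. P3: load  L0  bus=[BusRd]  L0: P0=I P1=S P2=O P3=S  mem[L0]=90
10. P1: load  L1  bus=[BusRd]  L1: P0=I P1=S P2=O P3=I  mem[L1]=54
11. P0: store L0 := 77  bus=[BusRdX,Flush]  L0: P0=M P1=I P2=I P3=I  mem[L0]=92
12. P0: store L0 := 7  bus=[-]  L0: P0=M P1=I P2=I P3=I  mem[L0]=92
13. P2: store L1 := 8  bus=[BusUpgr]  L1: P0=I P1=I P2=M P3=I  mem[L1]=54
14. P0: store L1 := 91  bus=[BusRdX,Flush]  L1: P0=M P1=I P2=I P3=I  mem[L1]=8
15. P3: load  L1  bus=[BusRd]  L1: P0=O P1=I P2=I P3=S  mem[L1]=8
16. P0: store L0 := 21  bus=[-]  L0: P0=M P1=I P2=I P3=I  mem[L0]=92
17. P3: load  L0  bus=[BusRd]  L0: P0=O P1=I P2=I P3=S  mem[L0]=92
18. P3: store L1 := 45  bus=[BusUpgr,Flush]  L1: P0=I P1=I P2=I P3=M  mem[L1]=91
19. P3: load  L0  bus=[-]  L0: P0=O P1=I P2=I P3=S  mem[L0]=92
20. P0: load  L1  bus=[BusRd]  L1: P0=S P1=I P2=I P3=O  mem[L1]=91
21. P0: load  L0  bus=[-]  L0: P0=O P1=I P2=I P3=S  mem[L0]=92
22. P3: store L0 := 34  bus=[BusUpgr,Flush]  L0: P0=I P1=I P2=I P3=M  mem[L0]=21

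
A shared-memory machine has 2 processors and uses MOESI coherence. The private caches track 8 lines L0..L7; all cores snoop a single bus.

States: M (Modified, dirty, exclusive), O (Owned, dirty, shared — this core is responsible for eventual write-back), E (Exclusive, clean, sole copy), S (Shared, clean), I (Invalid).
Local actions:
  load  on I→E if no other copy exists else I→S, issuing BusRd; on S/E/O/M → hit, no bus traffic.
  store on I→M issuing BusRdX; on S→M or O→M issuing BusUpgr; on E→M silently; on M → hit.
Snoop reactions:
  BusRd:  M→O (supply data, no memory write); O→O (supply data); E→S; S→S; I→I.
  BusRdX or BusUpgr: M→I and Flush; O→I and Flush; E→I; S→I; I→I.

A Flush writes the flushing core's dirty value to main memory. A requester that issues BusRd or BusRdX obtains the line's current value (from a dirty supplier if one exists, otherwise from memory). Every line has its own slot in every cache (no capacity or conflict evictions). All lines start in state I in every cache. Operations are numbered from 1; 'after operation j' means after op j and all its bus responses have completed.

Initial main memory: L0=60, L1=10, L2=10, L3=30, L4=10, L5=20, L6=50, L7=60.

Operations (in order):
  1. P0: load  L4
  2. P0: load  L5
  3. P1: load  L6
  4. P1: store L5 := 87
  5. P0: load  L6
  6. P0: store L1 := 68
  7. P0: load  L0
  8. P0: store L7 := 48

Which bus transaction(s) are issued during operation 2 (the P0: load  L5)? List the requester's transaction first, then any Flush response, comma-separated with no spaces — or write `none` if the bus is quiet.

bus = BusRd

step 1: P0: load  L4  ⟶  EI  (L4)  txn=BusRd  M[L4]=10
step 2: P0: load  L5  ⟶  EI  (L5)  txn=BusRd  M[L5]=20
step 3: P1: load  L6  ⟶  IE  (L6)  txn=BusRd  M[L6]=50
step 4: P1: store L5 := 87  ⟶  IM  (L5)  txn=BusRdX  M[L5]=20
step 5: P0: load  L6  ⟶  SS  (L6)  txn=BusRd  M[L6]=50
step 6: P0: store L1 := 68  ⟶  MI  (L1)  txn=BusRdX  M[L1]=10
step 7: P0: load  L0  ⟶  EI  (L0)  txn=BusRd  M[L0]=60
step 8: P0: store L7 := 48  ⟶  MI  (L7)  txn=BusRdX  M[L7]=60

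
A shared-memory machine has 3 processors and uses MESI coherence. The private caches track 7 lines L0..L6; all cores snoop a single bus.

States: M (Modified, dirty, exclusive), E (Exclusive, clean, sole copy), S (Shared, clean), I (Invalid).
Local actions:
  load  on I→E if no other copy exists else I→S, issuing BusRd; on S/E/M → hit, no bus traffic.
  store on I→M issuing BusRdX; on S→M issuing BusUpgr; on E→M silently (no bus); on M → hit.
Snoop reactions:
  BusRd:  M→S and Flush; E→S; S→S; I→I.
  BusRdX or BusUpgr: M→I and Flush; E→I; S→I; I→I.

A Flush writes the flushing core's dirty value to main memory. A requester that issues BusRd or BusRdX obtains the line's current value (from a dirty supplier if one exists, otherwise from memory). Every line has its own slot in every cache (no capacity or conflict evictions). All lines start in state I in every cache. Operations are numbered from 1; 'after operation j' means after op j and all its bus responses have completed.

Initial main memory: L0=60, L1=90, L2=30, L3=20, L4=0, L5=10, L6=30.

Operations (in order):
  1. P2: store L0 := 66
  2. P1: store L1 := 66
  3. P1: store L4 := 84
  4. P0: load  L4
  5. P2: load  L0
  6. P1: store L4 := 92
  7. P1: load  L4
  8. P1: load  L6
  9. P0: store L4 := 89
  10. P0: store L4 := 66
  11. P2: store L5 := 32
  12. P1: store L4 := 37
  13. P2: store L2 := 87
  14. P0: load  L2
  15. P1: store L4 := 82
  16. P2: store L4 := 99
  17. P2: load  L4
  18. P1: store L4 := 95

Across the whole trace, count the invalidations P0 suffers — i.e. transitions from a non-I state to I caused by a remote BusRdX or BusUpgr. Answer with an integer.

invalidations = 2

  op1 P2: store L0 := 66 → I/I/M on L0; bus BusRdX; mem=60
  op2 P1: store L1 := 66 → I/M/I on L1; bus BusRdX; mem=90
  op3 P1: store L4 := 84 → I/M/I on L4; bus BusRdX; mem=0
  op4 P0: load  L4 → S/S/I on L4; bus BusRd Flush; mem=84
  op5 P2: load  L0 → I/I/M on L0; bus (none); mem=60
  op6 P1: store L4 := 92 → I/M/I on L4; bus BusUpgr; mem=84
  op7 P1: load  L4 → I/M/I on L4; bus (none); mem=84
  op8 P1: load  L6 → I/E/I on L6; bus BusRd; mem=30
  op9 P0: store L4 := 89 → M/I/I on L4; bus BusRdX Flush; mem=92
  op10 P0: store L4 := 66 → M/I/I on L4; bus (none); mem=92
  op11 P2: store L5 := 32 → I/I/M on L5; bus BusRdX; mem=10
  op12 P1: store L4 := 37 → I/M/I on L4; bus BusRdX Flush; mem=66
  op13 P2: store L2 := 87 → I/I/M on L2; bus BusRdX; mem=30
  op14 P0: load  L2 → S/I/S on L2; bus BusRd Flush; mem=87
  op15 P1: store L4 := 82 → I/M/I on L4; bus (none); mem=66
  op16 P2: store L4 := 99 → I/I/M on L4; bus BusRdX Flush; mem=82
  op17 P2: load  L4 → I/I/M on L4; bus (none); mem=82
  op18 P1: store L4 := 95 → I/M/I on L4; bus BusRdX Flush; mem=99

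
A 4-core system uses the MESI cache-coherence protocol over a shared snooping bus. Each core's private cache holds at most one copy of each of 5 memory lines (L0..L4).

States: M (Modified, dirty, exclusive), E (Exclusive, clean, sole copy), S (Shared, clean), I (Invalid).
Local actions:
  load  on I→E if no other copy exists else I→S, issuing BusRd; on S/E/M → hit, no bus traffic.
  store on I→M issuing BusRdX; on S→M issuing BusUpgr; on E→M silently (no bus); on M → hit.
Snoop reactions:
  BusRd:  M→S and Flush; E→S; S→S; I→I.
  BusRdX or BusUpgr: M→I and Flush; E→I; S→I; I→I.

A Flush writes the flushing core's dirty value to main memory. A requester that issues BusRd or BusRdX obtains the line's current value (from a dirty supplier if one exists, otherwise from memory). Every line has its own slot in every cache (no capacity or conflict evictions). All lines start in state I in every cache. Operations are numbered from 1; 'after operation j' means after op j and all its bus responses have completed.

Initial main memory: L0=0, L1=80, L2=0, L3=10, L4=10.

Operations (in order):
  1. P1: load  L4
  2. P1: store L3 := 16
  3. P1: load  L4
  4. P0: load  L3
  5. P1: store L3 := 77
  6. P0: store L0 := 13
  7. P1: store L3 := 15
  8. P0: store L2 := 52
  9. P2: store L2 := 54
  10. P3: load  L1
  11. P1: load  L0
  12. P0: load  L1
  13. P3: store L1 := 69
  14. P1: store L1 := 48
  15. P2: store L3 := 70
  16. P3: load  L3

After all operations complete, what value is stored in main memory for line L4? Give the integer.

step 1: P1: load  L4  ⟶  IEII  (L4)  txn=BusRd  M[L4]=10
step 2: P1: store L3 := 16  ⟶  IMII  (L3)  txn=BusRdX  M[L3]=10
step 3: P1: load  L4  ⟶  IEII  (L4)  txn=∅  M[L4]=10
step 4: P0: load  L3  ⟶  SSII  (L3)  txn=BusRd+Flush  M[L3]=16
step 5: P1: store L3 := 77  ⟶  IMII  (L3)  txn=BusUpgr  M[L3]=16
step 6: P0: store L0 := 13  ⟶  MIII  (L0)  txn=BusRdX  M[L0]=0
step 7: P1: store L3 := 15  ⟶  IMII  (L3)  txn=∅  M[L3]=16
step 8: P0: store L2 := 52  ⟶  MIII  (L2)  txn=BusRdX  M[L2]=0
step 9: P2: store L2 := 54  ⟶  IIMI  (L2)  txn=BusRdX+Flush  M[L2]=52
step 10: P3: load  L1  ⟶  IIIE  (L1)  txn=BusRd  M[L1]=80
step 11: P1: load  L0  ⟶  SSII  (L0)  txn=BusRd+Flush  M[L0]=13
step 12: P0: load  L1  ⟶  SIIS  (L1)  txn=BusRd  M[L1]=80
step 13: P3: store L1 := 69  ⟶  IIIM  (L1)  txn=BusUpgr  M[L1]=80
step 14: P1: store L1 := 48  ⟶  IMII  (L1)  txn=BusRdX+Flush  M[L1]=69
step 15: P2: store L3 := 70  ⟶  IIMI  (L3)  txn=BusRdX+Flush  M[L3]=15
step 16: P3: load  L3  ⟶  IISS  (L3)  txn=BusRd+Flush  M[L3]=70

memory[L4] = 10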